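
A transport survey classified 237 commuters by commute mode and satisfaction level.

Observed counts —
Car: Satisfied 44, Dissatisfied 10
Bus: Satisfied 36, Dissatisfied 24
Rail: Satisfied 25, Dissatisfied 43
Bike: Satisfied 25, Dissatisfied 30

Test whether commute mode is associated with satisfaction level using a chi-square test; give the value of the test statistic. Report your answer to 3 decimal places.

Row totals: 54, 60, 68, 55. Column totals: 130, 107. Grand total N = 237.
Expected counts (row total × column total / N):
  Car, Satisfied: 54×130/237 = 29.62025
  Car, Dissatisfied: 54×107/237 = 24.37975
  Bus, Satisfied: 60×130/237 = 32.91139
  Bus, Dissatisfied: 60×107/237 = 27.08861
  Rail, Satisfied: 68×130/237 = 37.29958
  Rail, Dissatisfied: 68×107/237 = 30.70042
  Bike, Satisfied: 55×130/237 = 30.16878
  Bike, Dissatisfied: 55×107/237 = 24.83122
Contributions (O − E)²/E:
  (44 − 29.62025)²/29.62025 = 6.9809
  (10 − 24.37975)²/24.37975 = 8.4815
  (36 − 32.91139)²/32.91139 = 0.2899
  (24 − 27.08861)²/27.08861 = 0.3522
  (25 − 37.29958)²/37.29958 = 4.0558
  (43 − 30.70042)²/30.70042 = 4.9276
  (25 − 30.16878)²/30.16878 = 0.8856
  (30 − 24.83122)²/24.83122 = 1.0759
χ² = 6.9809 + 8.4815 + 0.2899 + 0.3522 + 4.0558 + 4.9276 + 0.8856 + 1.0759 = 27.049

27.049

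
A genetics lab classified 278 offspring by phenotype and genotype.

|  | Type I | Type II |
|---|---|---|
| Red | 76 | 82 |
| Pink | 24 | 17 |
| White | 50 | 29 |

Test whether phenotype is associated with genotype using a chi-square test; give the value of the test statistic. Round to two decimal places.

5.30

Row totals: 158, 41, 79. Column totals: 150, 128. Grand total N = 278.
Expected counts (row total × column total / N):
  Red, Type I: 158×150/278 = 85.252
  Red, Type II: 158×128/278 = 72.748
  Pink, Type I: 41×150/278 = 22.122
  Pink, Type II: 41×128/278 = 18.878
  White, Type I: 79×150/278 = 42.626
  White, Type II: 79×128/278 = 36.374
Contributions (O − E)²/E:
  (76 − 85.252)²/85.252 = 1.0041
  (82 − 72.748)²/72.748 = 1.1767
  (24 − 22.122)²/22.122 = 0.1594
  (17 − 18.878)²/18.878 = 0.1868
  (50 − 42.626)²/42.626 = 1.2757
  (29 − 36.374)²/36.374 = 1.4949
χ² = 1.0041 + 1.1767 + 0.1594 + 0.1868 + 1.2757 + 1.4949 = 5.30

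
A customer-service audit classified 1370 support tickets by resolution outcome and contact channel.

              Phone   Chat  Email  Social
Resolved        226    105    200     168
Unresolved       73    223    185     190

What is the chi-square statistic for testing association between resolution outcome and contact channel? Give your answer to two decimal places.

122.16

Row totals: 699, 671. Column totals: 299, 328, 385, 358. Grand total N = 1370.
Expected counts (row total × column total / N):
  Resolved, Phone: 699×299/1370 = 152.555
  Resolved, Chat: 699×328/1370 = 167.352
  Resolved, Email: 699×385/1370 = 196.434
  Resolved, Social: 699×358/1370 = 182.658
  Unresolved, Phone: 671×299/1370 = 146.445
  Unresolved, Chat: 671×328/1370 = 160.648
  Unresolved, Email: 671×385/1370 = 188.566
  Unresolved, Social: 671×358/1370 = 175.342
Contributions (O − E)²/E:
  (226 − 152.555)²/152.555 = 35.3588
  (105 − 167.352)²/167.352 = 23.2311
  (200 − 196.434)²/196.434 = 0.0647
  (168 − 182.658)²/182.658 = 1.1763
  (73 − 146.445)²/146.445 = 36.8341
  (223 − 160.648)²/160.648 = 24.2006
  (185 − 188.566)²/188.566 = 0.0674
  (190 − 175.342)²/175.342 = 1.2254
χ² = 35.3588 + 23.2311 + 0.0647 + 1.1763 + 36.8341 + 24.2006 + 0.0674 + 1.2254 = 122.16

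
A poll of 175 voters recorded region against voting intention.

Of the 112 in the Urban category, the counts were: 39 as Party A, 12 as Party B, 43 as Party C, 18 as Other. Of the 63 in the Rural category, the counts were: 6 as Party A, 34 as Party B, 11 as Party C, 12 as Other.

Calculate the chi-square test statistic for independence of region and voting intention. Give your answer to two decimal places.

Row totals: 112, 63. Column totals: 45, 46, 54, 30. Grand total N = 175.
Expected counts (row total × column total / N):
  Urban, Party A: 112×45/175 = 28.800
  Urban, Party B: 112×46/175 = 29.440
  Urban, Party C: 112×54/175 = 34.560
  Urban, Other: 112×30/175 = 19.200
  Rural, Party A: 63×45/175 = 16.200
  Rural, Party B: 63×46/175 = 16.560
  Rural, Party C: 63×54/175 = 19.440
  Rural, Other: 63×30/175 = 10.800
Contributions (O − E)²/E:
  (39 − 28.800)²/28.800 = 3.6125
  (12 − 29.440)²/29.440 = 10.3313
  (43 − 34.560)²/34.560 = 2.0612
  (18 − 19.200)²/19.200 = 0.0750
  (6 − 16.200)²/16.200 = 6.4222
  (34 − 16.560)²/16.560 = 18.3668
  (11 − 19.440)²/19.440 = 3.6643
  (12 − 10.800)²/10.800 = 0.1333
χ² = 3.6125 + 10.3313 + 2.0612 + 0.0750 + 6.4222 + 18.3668 + 3.6643 + 0.1333 = 44.67

44.67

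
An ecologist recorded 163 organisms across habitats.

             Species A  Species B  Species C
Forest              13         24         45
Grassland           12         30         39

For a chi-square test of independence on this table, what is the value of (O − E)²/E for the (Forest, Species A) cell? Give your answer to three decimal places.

Row total (Forest) = 82; column total (Species A) = 25; N = 163.
Expected count E = 82 × 25 / 163 = 12.5767.
Contribution = (O − E)²/E = (13 − 12.5767)² / 12.5767 = 0.014.

0.014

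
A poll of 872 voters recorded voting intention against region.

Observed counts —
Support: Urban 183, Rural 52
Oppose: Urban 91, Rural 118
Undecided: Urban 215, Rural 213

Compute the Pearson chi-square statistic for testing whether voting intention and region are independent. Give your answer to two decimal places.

64.59

Row totals: 235, 209, 428. Column totals: 489, 383. Grand total N = 872.
Expected counts (row total × column total / N):
  Support, Urban: 235×489/872 = 131.783
  Support, Rural: 235×383/872 = 103.217
  Oppose, Urban: 209×489/872 = 117.203
  Oppose, Rural: 209×383/872 = 91.797
  Undecided, Urban: 428×489/872 = 240.014
  Undecided, Rural: 428×383/872 = 187.986
Contributions (O − E)²/E:
  (183 − 131.783)²/131.783 = 19.9053
  (52 − 103.217)²/103.217 = 25.4142
  (91 − 117.203)²/117.203 = 5.8582
  (118 − 91.797)²/91.797 = 7.4795
  (215 − 240.014)²/240.014 = 2.6069
  (213 − 187.986)²/187.986 = 3.3284
χ² = 19.9053 + 25.4142 + 5.8582 + 7.4795 + 2.6069 + 3.3284 = 64.59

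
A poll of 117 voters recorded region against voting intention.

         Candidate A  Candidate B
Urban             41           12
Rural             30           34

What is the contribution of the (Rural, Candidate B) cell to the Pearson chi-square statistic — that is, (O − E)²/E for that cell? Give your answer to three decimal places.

Row total (Rural) = 64; column total (Candidate B) = 46; N = 117.
Expected count E = 64 × 46 / 117 = 25.1624.
Contribution = (O − E)²/E = (34 − 25.1624)² / 25.1624 = 3.104.

3.104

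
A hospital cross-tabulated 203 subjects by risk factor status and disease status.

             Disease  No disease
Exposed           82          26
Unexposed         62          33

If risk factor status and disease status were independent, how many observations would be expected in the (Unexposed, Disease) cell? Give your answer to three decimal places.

Row total (Unexposed) = 95; column total (Disease) = 144; grand total N = 203.
Expected count = (row total × column total) / N = 95 × 144 / 203 = 67.389.

67.389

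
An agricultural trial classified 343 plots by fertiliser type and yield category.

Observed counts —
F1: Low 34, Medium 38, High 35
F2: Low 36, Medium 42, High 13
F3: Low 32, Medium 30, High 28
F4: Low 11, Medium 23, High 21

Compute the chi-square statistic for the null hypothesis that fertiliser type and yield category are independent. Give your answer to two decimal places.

15.83

Row totals: 107, 91, 90, 55. Column totals: 113, 133, 97. Grand total N = 343.
Expected counts (row total × column total / N):
  F1, Low: 107×113/343 = 35.251
  F1, Medium: 107×133/343 = 41.490
  F1, High: 107×97/343 = 30.259
  F2, Low: 91×113/343 = 29.980
  F2, Medium: 91×133/343 = 35.286
  F2, High: 91×97/343 = 25.735
  F3, Low: 90×113/343 = 29.650
  F3, Medium: 90×133/343 = 34.898
  F3, High: 90×97/343 = 25.452
  F4, Low: 55×113/343 = 18.120
  F4, Medium: 55×133/343 = 21.327
  F4, High: 55×97/343 = 15.554
Contributions (O − E)²/E:
  (34 − 35.251)²/35.251 = 0.0444
  (38 − 41.490)²/41.490 = 0.2936
  (35 − 30.259)²/30.259 = 0.7428
  (36 − 29.980)²/29.980 = 1.2088
  (42 − 35.286)²/35.286 = 1.2775
  (13 − 25.735)²/25.735 = 6.3019
  (32 − 29.650)²/29.650 = 0.1863
  (30 − 34.898)²/34.898 = 0.6874
  (28 − 25.452)²/25.452 = 0.2551
  (11 − 18.120)²/18.120 = 2.7977
  (23 − 21.327)²/21.327 = 0.1312
  (21 − 15.554)²/15.554 = 1.9068
χ² = 0.0444 + 0.2936 + 0.7428 + 1.2088 + 1.2775 + 6.3019 + 0.1863 + 0.6874 + 0.2551 + 2.7977 + 0.1312 + 1.9068 = 15.83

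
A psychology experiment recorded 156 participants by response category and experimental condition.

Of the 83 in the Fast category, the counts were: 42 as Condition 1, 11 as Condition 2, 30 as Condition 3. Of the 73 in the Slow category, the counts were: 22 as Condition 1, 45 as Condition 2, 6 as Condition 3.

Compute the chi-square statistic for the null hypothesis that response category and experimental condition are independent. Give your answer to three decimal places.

42.426

Row totals: 83, 73. Column totals: 64, 56, 36. Grand total N = 156.
Expected counts (row total × column total / N):
  Fast, Condition 1: 83×64/156 = 34.0513
  Fast, Condition 2: 83×56/156 = 29.7949
  Fast, Condition 3: 83×36/156 = 19.1538
  Slow, Condition 1: 73×64/156 = 29.9487
  Slow, Condition 2: 73×56/156 = 26.2051
  Slow, Condition 3: 73×36/156 = 16.8462
Contributions (O − E)²/E:
  (42 − 34.0513)²/34.0513 = 1.8555
  (11 − 29.7949)²/29.7949 = 11.8560
  (30 − 19.1538)²/19.1538 = 6.1419
  (22 − 29.9487)²/29.9487 = 2.1097
  (45 − 26.2051)²/26.2051 = 13.4801
  (6 − 16.8462)²/16.8462 = 6.9832
χ² = 1.8555 + 11.8560 + 6.1419 + 2.1097 + 13.4801 + 6.9832 = 42.426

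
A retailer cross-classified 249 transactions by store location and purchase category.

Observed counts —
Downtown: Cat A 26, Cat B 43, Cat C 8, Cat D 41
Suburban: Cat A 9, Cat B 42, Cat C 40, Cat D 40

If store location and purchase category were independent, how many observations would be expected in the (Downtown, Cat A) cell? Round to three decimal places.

16.586

Row total (Downtown) = 118; column total (Cat A) = 35; grand total N = 249.
Expected count = (row total × column total) / N = 118 × 35 / 249 = 16.586.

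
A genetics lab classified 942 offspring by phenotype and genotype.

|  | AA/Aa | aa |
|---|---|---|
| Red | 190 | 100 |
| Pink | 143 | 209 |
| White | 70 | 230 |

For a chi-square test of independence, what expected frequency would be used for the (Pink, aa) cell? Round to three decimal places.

201.410

Row total (Pink) = 352; column total (aa) = 539; grand total N = 942.
Expected count = (row total × column total) / N = 352 × 539 / 942 = 201.410.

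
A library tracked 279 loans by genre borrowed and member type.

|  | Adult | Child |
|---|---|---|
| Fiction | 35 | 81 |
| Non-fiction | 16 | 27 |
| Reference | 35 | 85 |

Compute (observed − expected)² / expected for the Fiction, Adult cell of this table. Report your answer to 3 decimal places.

0.016

Row total (Fiction) = 116; column total (Adult) = 86; N = 279.
Expected count E = 116 × 86 / 279 = 35.7563.
Contribution = (O − E)²/E = (35 − 35.7563)² / 35.7563 = 0.016.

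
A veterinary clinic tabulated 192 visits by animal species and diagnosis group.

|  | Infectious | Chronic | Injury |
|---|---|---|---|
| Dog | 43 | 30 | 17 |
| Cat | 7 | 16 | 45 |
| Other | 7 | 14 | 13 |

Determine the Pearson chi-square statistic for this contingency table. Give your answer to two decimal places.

44.16

Row totals: 90, 68, 34. Column totals: 57, 60, 75. Grand total N = 192.
Expected counts (row total × column total / N):
  Dog, Infectious: 90×57/192 = 26.7188
  Dog, Chronic: 90×60/192 = 28.1250
  Dog, Injury: 90×75/192 = 35.1562
  Cat, Infectious: 68×57/192 = 20.1875
  Cat, Chronic: 68×60/192 = 21.2500
  Cat, Injury: 68×75/192 = 26.5625
  Other, Infectious: 34×57/192 = 10.0938
  Other, Chronic: 34×60/192 = 10.6250
  Other, Injury: 34×75/192 = 13.2812
Contributions (O − E)²/E:
  (43 − 26.7188)²/26.7188 = 9.9210
  (30 − 28.1250)²/28.1250 = 0.1250
  (17 − 35.1562)²/35.1562 = 9.3767
  (7 − 20.1875)²/20.1875 = 8.6147
  (16 − 21.2500)²/21.2500 = 1.2971
  (45 − 26.5625)²/26.5625 = 12.7978
  (7 − 10.0938)²/10.0938 = 0.9483
  (14 − 10.6250)²/10.6250 = 1.0721
  (13 − 13.2812)²/13.2812 = 0.0060
χ² = 9.9210 + 0.1250 + 9.3767 + 8.6147 + 1.2971 + 12.7978 + 0.9483 + 1.0721 + 0.0060 = 44.16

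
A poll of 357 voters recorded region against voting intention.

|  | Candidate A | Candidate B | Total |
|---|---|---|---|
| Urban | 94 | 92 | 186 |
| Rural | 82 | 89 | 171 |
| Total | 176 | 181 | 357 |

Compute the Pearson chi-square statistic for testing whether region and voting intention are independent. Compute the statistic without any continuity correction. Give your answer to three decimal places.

Grand total N = 357.
Expected counts (row total × column total / N):
  Urban, Candidate A: 186×176/357 = 91.6975
  Urban, Candidate B: 186×181/357 = 94.3025
  Rural, Candidate A: 171×176/357 = 84.3025
  Rural, Candidate B: 171×181/357 = 86.6975
Contributions (O − E)²/E:
  (94 − 91.6975)²/91.6975 = 0.0578
  (92 − 94.3025)²/94.3025 = 0.0562
  (82 − 84.3025)²/84.3025 = 0.0629
  (89 − 86.6975)²/86.6975 = 0.0611
χ² = 0.0578 + 0.0562 + 0.0629 + 0.0611 = 0.238

0.238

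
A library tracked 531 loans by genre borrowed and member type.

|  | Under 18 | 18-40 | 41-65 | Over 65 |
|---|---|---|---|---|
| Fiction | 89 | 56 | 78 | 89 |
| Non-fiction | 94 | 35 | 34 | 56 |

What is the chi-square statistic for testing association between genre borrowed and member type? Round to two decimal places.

Row totals: 312, 219. Column totals: 183, 91, 112, 145. Grand total N = 531.
Expected counts (row total × column total / N):
  Fiction, Under 18: 312×183/531 = 107.525
  Fiction, 18-40: 312×91/531 = 53.469
  Fiction, 41-65: 312×112/531 = 65.808
  Fiction, Over 65: 312×145/531 = 85.198
  Non-fiction, Under 18: 219×183/531 = 75.475
  Non-fiction, 18-40: 219×91/531 = 37.531
  Non-fiction, 41-65: 219×112/531 = 46.192
  Non-fiction, Over 65: 219×145/531 = 59.802
Contributions (O − E)²/E:
  (89 − 107.525)²/107.525 = 3.1916
  (56 − 53.469)²/53.469 = 0.1198
  (78 − 65.808)²/65.808 = 2.2588
  (89 − 85.198)²/85.198 = 0.1697
  (94 − 75.475)²/75.475 = 4.5469
  (35 − 37.531)²/37.531 = 0.1707
  (34 − 46.192)²/46.192 = 3.2180
  (56 − 59.802)²/59.802 = 0.2417
χ² = 3.1916 + 0.1198 + 2.2588 + 0.1697 + 4.5469 + 0.1707 + 3.2180 + 0.2417 = 13.92

13.92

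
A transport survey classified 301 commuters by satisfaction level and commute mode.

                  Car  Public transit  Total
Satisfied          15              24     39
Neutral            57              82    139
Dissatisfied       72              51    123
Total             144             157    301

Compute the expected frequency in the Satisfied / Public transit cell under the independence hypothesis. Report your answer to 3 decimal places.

Row total (Satisfied) = 39; column total (Public transit) = 157; grand total N = 301.
Expected count = (row total × column total) / N = 39 × 157 / 301 = 20.342.

20.342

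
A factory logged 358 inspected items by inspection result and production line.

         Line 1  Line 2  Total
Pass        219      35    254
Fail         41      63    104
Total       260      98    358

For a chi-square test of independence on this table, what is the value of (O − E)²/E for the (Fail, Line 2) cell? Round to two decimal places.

41.88

Row total (Fail) = 104; column total (Line 2) = 98; N = 358.
Expected count E = 104 × 98 / 358 = 28.469.
Contribution = (O − E)²/E = (63 − 28.469)² / 28.469 = 41.88.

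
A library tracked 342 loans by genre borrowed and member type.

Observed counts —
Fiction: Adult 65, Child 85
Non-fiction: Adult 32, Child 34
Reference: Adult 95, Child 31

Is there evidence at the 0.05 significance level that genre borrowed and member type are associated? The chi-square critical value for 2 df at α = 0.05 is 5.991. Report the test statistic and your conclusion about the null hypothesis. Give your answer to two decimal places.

Row totals: 150, 66, 126. Column totals: 192, 150. Grand total N = 342.
Expected counts (row total × column total / N):
  Fiction, Adult: 150×192/342 = 84.211
  Fiction, Child: 150×150/342 = 65.789
  Non-fiction, Adult: 66×192/342 = 37.053
  Non-fiction, Child: 66×150/342 = 28.947
  Reference, Adult: 126×192/342 = 70.737
  Reference, Child: 126×150/342 = 55.263
Contributions (O − E)²/E:
  (65 − 84.211)²/84.211 = 4.3826
  (85 − 65.789)²/65.789 = 5.6098
  (32 − 37.053)²/37.053 = 0.6891
  (34 − 28.947)²/28.947 = 0.8821
  (95 − 70.737)²/70.737 = 8.3223
  (31 − 55.263)²/55.263 = 10.6526
χ² = 4.3826 + 5.6098 + 0.6891 + 0.8821 + 8.3223 + 10.6526 = 30.54
df = (3−1)(2−1) = 2. Since 30.54 > 5.991, reject the null hypothesis of independence at α = 0.05.

30.54; reject H₀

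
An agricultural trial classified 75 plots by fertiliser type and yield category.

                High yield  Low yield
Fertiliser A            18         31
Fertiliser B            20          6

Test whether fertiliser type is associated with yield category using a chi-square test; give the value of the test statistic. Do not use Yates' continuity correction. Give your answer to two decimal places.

Row totals: 49, 26. Column totals: 38, 37. Grand total N = 75.
Expected counts (row total × column total / N):
  Fertiliser A, High yield: 49×38/75 = 24.827
  Fertiliser A, Low yield: 49×37/75 = 24.173
  Fertiliser B, High yield: 26×38/75 = 13.173
  Fertiliser B, Low yield: 26×37/75 = 12.827
Contributions (O − E)²/E:
  (18 − 24.827)²/24.827 = 1.8773
  (31 − 24.173)²/24.173 = 1.9281
  (20 − 13.173)²/13.173 = 3.5381
  (6 − 12.827)²/12.827 = 3.6336
χ² = 1.8773 + 1.9281 + 3.5381 + 3.6336 = 10.98

10.98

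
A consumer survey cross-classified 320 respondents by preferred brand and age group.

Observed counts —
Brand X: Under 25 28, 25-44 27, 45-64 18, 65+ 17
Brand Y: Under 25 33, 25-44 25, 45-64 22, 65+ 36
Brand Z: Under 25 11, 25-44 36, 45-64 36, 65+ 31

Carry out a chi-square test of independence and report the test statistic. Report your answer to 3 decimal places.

Row totals: 90, 116, 114. Column totals: 72, 88, 76, 84. Grand total N = 320.
Expected counts (row total × column total / N):
  Brand X, Under 25: 90×72/320 = 20.2500
  Brand X, 25-44: 90×88/320 = 24.7500
  Brand X, 45-64: 90×76/320 = 21.3750
  Brand X, 65+: 90×84/320 = 23.6250
  Brand Y, Under 25: 116×72/320 = 26.1000
  Brand Y, 25-44: 116×88/320 = 31.9000
  Brand Y, 45-64: 116×76/320 = 27.5500
  Brand Y, 65+: 116×84/320 = 30.4500
  Brand Z, Under 25: 114×72/320 = 25.6500
  Brand Z, 25-44: 114×88/320 = 31.3500
  Brand Z, 45-64: 114×76/320 = 27.0750
  Brand Z, 65+: 114×84/320 = 29.9250
Contributions (O − E)²/E:
  (28 − 20.2500)²/20.2500 = 2.9660
  (27 − 24.7500)²/24.7500 = 0.2045
  (18 − 21.3750)²/21.3750 = 0.5329
  (17 − 23.6250)²/23.6250 = 1.8578
  (33 − 26.1000)²/26.1000 = 1.8241
  (25 − 31.9000)²/31.9000 = 1.4925
  (22 − 27.5500)²/27.5500 = 1.1181
  (36 − 30.4500)²/30.4500 = 1.0116
  (11 − 25.6500)²/25.6500 = 8.3673
  (36 − 31.3500)²/31.3500 = 0.6897
  (36 − 27.0750)²/27.0750 = 2.9420
  (31 − 29.9250)²/29.9250 = 0.0386
χ² = 2.9660 + 0.2045 + 0.5329 + 1.8578 + 1.8241 + 1.4925 + 1.1181 + 1.0116 + 8.3673 + 0.6897 + 2.9420 + 0.0386 = 23.045

23.045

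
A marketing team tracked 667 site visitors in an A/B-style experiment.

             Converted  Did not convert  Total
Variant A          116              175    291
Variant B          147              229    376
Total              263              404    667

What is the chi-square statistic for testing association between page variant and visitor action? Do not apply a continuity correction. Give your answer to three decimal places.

Grand total N = 667.
Expected counts (row total × column total / N):
  Variant A, Converted: 291×263/667 = 114.7421
  Variant A, Did not convert: 291×404/667 = 176.2579
  Variant B, Converted: 376×263/667 = 148.2579
  Variant B, Did not convert: 376×404/667 = 227.7421
Contributions (O − E)²/E:
  (116 − 114.7421)²/114.7421 = 0.0138
  (175 − 176.2579)²/176.2579 = 0.0090
  (147 − 148.2579)²/148.2579 = 0.0107
  (229 − 227.7421)²/227.7421 = 0.0069
χ² = 0.0138 + 0.0090 + 0.0107 + 0.0069 = 0.040

0.040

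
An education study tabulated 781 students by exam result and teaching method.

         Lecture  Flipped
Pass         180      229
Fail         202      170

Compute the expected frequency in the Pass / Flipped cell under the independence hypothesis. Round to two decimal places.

208.95

Row total (Pass) = 409; column total (Flipped) = 399; grand total N = 781.
Expected count = (row total × column total) / N = 409 × 399 / 781 = 208.95.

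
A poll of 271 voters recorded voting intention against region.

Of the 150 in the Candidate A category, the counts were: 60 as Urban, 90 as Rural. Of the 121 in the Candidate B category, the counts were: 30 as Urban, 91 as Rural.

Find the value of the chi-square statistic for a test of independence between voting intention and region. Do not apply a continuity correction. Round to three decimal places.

6.982

Row totals: 150, 121. Column totals: 90, 181. Grand total N = 271.
Expected counts (row total × column total / N):
  Candidate A, Urban: 150×90/271 = 49.8155
  Candidate A, Rural: 150×181/271 = 100.1845
  Candidate B, Urban: 121×90/271 = 40.1845
  Candidate B, Rural: 121×181/271 = 80.8155
Contributions (O − E)²/E:
  (60 − 49.8155)²/49.8155 = 2.0822
  (90 − 100.1845)²/100.1845 = 1.0353
  (30 − 40.1845)²/40.1845 = 2.5812
  (91 − 80.8155)²/80.8155 = 1.2835
χ² = 2.0822 + 1.0353 + 2.5812 + 1.2835 = 6.982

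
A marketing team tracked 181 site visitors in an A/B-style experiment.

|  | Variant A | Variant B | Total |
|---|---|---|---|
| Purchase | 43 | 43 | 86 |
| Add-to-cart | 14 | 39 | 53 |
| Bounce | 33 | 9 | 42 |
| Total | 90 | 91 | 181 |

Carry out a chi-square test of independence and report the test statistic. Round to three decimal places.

25.502

Grand total N = 181.
Expected counts (row total × column total / N):
  Purchase, Variant A: 86×90/181 = 42.7624
  Purchase, Variant B: 86×91/181 = 43.2376
  Add-to-cart, Variant A: 53×90/181 = 26.3536
  Add-to-cart, Variant B: 53×91/181 = 26.6464
  Bounce, Variant A: 42×90/181 = 20.8840
  Bounce, Variant B: 42×91/181 = 21.1160
Contributions (O − E)²/E:
  (43 − 42.7624)²/42.7624 = 0.0013
  (43 − 43.2376)²/43.2376 = 0.0013
  (14 − 26.3536)²/26.3536 = 5.7909
  (39 − 26.6464)²/26.6464 = 5.7273
  (33 − 20.8840)²/20.8840 = 7.0292
  (9 − 21.1160)²/21.1160 = 6.9520
χ² = 0.0013 + 0.0013 + 5.7909 + 5.7273 + 7.0292 + 6.9520 = 25.502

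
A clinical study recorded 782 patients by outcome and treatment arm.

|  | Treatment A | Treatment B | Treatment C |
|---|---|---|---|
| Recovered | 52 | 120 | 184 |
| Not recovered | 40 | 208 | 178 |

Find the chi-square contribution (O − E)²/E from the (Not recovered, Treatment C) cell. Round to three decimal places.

1.870

Row total (Not recovered) = 426; column total (Treatment C) = 362; N = 782.
Expected count E = 426 × 362 / 782 = 197.2020.
Contribution = (O − E)²/E = (178 − 197.2020)² / 197.2020 = 1.870.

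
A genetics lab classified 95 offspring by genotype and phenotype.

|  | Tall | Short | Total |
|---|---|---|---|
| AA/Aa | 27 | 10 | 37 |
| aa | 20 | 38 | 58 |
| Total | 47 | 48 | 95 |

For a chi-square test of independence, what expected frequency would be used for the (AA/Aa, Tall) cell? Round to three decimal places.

18.305

Row total (AA/Aa) = 37; column total (Tall) = 47; grand total N = 95.
Expected count = (row total × column total) / N = 37 × 47 / 95 = 18.305.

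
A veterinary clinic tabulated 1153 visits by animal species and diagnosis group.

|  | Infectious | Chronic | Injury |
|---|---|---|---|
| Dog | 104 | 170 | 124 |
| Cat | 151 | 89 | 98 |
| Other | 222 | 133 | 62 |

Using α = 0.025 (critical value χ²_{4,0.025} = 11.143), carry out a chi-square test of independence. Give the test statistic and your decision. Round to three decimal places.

Row totals: 398, 338, 417. Column totals: 477, 392, 284. Grand total N = 1153.
Expected counts (row total × column total / N):
  Dog, Infectious: 398×477/1153 = 164.6539
  Dog, Chronic: 398×392/1153 = 135.3131
  Dog, Injury: 398×284/1153 = 98.0330
  Cat, Infectious: 338×477/1153 = 139.8317
  Cat, Chronic: 338×392/1153 = 114.9141
  Cat, Injury: 338×284/1153 = 83.2541
  Other, Infectious: 417×477/1153 = 172.5143
  Other, Chronic: 417×392/1153 = 141.7728
  Other, Injury: 417×284/1153 = 102.7129
Contributions (O − E)²/E:
  (104 − 164.6539)²/164.6539 = 22.3432
  (170 − 135.3131)²/135.3131 = 8.8918
  (124 − 98.0330)²/98.0330 = 6.8781
  (151 − 139.8317)²/139.8317 = 0.8920
  (89 − 114.9141)²/114.9141 = 5.8438
  (98 − 83.2541)²/83.2541 = 2.6118
  (222 − 172.5143)²/172.5143 = 14.1950
  (133 − 141.7728)²/141.7728 = 0.5429
  (62 − 102.7129)²/102.7129 = 16.1376
χ² = 22.3432 + 8.8918 + 6.8781 + 0.8920 + 5.8438 + 2.6118 + 14.1950 + 0.5429 + 16.1376 = 78.336
df = (3−1)(3−1) = 4. Since 78.336 > 11.143, reject the null hypothesis of independence at α = 0.025.

78.336; reject H₀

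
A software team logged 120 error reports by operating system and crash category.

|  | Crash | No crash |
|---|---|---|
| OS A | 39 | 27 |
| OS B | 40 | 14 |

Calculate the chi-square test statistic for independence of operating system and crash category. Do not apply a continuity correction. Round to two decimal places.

2.96

Row totals: 66, 54. Column totals: 79, 41. Grand total N = 120.
Expected counts (row total × column total / N):
  OS A, Crash: 66×79/120 = 43.450
  OS A, No crash: 66×41/120 = 22.550
  OS B, Crash: 54×79/120 = 35.550
  OS B, No crash: 54×41/120 = 18.450
Contributions (O − E)²/E:
  (39 − 43.450)²/43.450 = 0.4558
  (27 − 22.550)²/22.550 = 0.8782
  (40 − 35.550)²/35.550 = 0.5570
  (14 − 18.450)²/18.450 = 1.0733
χ² = 0.4558 + 0.8782 + 0.5570 + 1.0733 = 2.96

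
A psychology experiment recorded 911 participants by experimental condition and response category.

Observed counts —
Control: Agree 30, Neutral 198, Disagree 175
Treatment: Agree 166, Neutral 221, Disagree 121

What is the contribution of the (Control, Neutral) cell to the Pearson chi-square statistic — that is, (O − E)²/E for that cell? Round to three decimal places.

Row total (Control) = 403; column total (Neutral) = 419; N = 911.
Expected count E = 403 × 419 / 911 = 185.3535.
Contribution = (O − E)²/E = (198 − 185.3535)² / 185.3535 = 0.863.

0.863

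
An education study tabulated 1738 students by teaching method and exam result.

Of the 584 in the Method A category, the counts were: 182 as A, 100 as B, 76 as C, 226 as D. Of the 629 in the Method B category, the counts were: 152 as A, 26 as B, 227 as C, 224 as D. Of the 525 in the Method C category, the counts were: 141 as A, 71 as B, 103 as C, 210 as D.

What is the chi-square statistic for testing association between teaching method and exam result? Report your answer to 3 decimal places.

128.856

Row totals: 584, 629, 525. Column totals: 475, 197, 406, 660. Grand total N = 1738.
Expected counts (row total × column total / N):
  Method A, A: 584×475/1738 = 159.6087
  Method A, B: 584×197/1738 = 66.1956
  Method A, C: 584×406/1738 = 136.4235
  Method A, D: 584×660/1738 = 221.7722
  Method B, A: 629×475/1738 = 171.9074
  Method B, B: 629×197/1738 = 71.2963
  Method B, C: 629×406/1738 = 146.9356
  Method B, D: 629×660/1738 = 238.8608
  Method C, A: 525×475/1738 = 143.4839
  Method C, B: 525×197/1738 = 59.5081
  Method C, C: 525×406/1738 = 122.6410
  Method C, D: 525×660/1738 = 199.3671
Contributions (O − E)²/E:
  (182 − 159.6087)²/159.6087 = 3.1412
  (100 − 66.1956)²/66.1956 = 17.2630
  (76 − 136.4235)²/136.4235 = 26.7622
  (226 − 221.7722)²/221.7722 = 0.0806
  (152 − 171.9074)²/171.9074 = 2.3053
  (26 − 71.2963)²/71.2963 = 28.7779
  (227 − 146.9356)²/146.9356 = 43.6267
  (224 − 238.8608)²/238.8608 = 0.9246
  (141 − 143.4839)²/143.4839 = 0.0430
  (71 − 59.5081)²/59.5081 = 2.2193
  (103 − 122.6410)²/122.6410 = 3.1455
  (210 − 199.3671)²/199.3671 = 0.5671
χ² = 3.1412 + 17.2630 + 26.7622 + 0.0806 + 2.3053 + 28.7779 + 43.6267 + 0.9246 + 0.0430 + 2.2193 + 3.1455 + 0.5671 = 128.856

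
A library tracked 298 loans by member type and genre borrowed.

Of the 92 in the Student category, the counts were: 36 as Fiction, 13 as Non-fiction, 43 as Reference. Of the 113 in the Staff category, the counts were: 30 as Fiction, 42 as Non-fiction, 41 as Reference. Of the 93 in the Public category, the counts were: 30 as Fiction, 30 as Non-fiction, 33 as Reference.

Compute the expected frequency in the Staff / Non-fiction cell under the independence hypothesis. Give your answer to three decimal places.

32.232

Row total (Staff) = 113; column total (Non-fiction) = 85; grand total N = 298.
Expected count = (row total × column total) / N = 113 × 85 / 298 = 32.232.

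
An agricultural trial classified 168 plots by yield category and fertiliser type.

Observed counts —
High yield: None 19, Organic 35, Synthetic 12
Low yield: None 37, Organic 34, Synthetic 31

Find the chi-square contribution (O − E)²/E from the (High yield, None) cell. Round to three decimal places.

0.409

Row total (High yield) = 66; column total (None) = 56; N = 168.
Expected count E = 66 × 56 / 168 = 22.0000.
Contribution = (O − E)²/E = (19 − 22.0000)² / 22.0000 = 0.409.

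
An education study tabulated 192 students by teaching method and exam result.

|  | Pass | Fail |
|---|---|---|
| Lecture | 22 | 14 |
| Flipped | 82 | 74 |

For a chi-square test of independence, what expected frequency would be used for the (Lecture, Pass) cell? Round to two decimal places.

19.50

Row total (Lecture) = 36; column total (Pass) = 104; grand total N = 192.
Expected count = (row total × column total) / N = 36 × 104 / 192 = 19.50.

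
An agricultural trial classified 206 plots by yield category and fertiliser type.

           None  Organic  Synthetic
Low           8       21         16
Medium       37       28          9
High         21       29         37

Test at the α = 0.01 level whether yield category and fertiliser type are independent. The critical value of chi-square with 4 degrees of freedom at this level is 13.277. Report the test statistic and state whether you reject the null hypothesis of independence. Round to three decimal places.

Row totals: 45, 74, 87. Column totals: 66, 78, 62. Grand total N = 206.
Expected counts (row total × column total / N):
  Low, None: 45×66/206 = 14.4175
  Low, Organic: 45×78/206 = 17.0388
  Low, Synthetic: 45×62/206 = 13.5437
  Medium, None: 74×66/206 = 23.7087
  Medium, Organic: 74×78/206 = 28.0194
  Medium, Synthetic: 74×62/206 = 22.2718
  High, None: 87×66/206 = 27.8738
  High, Organic: 87×78/206 = 32.9417
  High, Synthetic: 87×62/206 = 26.1845
Contributions (O − E)²/E:
  (8 − 14.4175)²/14.4175 = 2.8565
  (21 − 17.0388)²/17.0388 = 0.9209
  (16 − 13.5437)²/13.5437 = 0.4455
  (37 − 23.7087)²/23.7087 = 7.4512
  (28 − 28.0194)²/28.0194 = 0.0000
  (9 − 22.2718)²/22.2718 = 7.9087
  (21 − 27.8738)²/27.8738 = 1.6951
  (29 − 32.9417)²/32.9417 = 0.4717
  (37 − 26.1845)²/26.1845 = 4.4673
χ² = 2.8565 + 0.9209 + 0.4455 + 7.4512 + 0.0000 + 7.9087 + 1.6951 + 0.4717 + 4.4673 = 26.217
df = (3−1)(3−1) = 4. Since 26.217 > 13.277, reject the null hypothesis of independence at α = 0.01.

26.217; reject H₀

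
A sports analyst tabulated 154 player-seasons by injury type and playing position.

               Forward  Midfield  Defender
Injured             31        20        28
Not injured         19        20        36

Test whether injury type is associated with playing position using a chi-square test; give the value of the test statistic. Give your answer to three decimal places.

Row totals: 79, 75. Column totals: 50, 40, 64. Grand total N = 154.
Expected counts (row total × column total / N):
  Injured, Forward: 79×50/154 = 25.6494
  Injured, Midfield: 79×40/154 = 20.5195
  Injured, Defender: 79×64/154 = 32.8312
  Not injured, Forward: 75×50/154 = 24.3506
  Not injured, Midfield: 75×40/154 = 19.4805
  Not injured, Defender: 75×64/154 = 31.1688
Contributions (O − E)²/E:
  (31 − 25.6494)²/25.6494 = 1.1162
  (20 − 20.5195)²/20.5195 = 0.0132
  (28 − 32.8312)²/32.8312 = 0.7109
  (19 − 24.3506)²/24.3506 = 1.1757
  (20 − 19.4805)²/19.4805 = 0.0139
  (36 − 31.1688)²/31.1688 = 0.7488
χ² = 1.1162 + 0.0132 + 0.7109 + 1.1757 + 0.0139 + 0.7488 = 3.779

3.779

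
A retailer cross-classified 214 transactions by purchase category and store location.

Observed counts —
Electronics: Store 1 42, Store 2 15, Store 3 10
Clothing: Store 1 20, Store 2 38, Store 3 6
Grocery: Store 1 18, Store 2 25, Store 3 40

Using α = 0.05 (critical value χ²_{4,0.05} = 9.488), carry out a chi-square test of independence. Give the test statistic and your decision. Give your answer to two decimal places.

Row totals: 67, 64, 83. Column totals: 80, 78, 56. Grand total N = 214.
Expected counts (row total × column total / N):
  Electronics, Store 1: 67×80/214 = 25.0467
  Electronics, Store 2: 67×78/214 = 24.4206
  Electronics, Store 3: 67×56/214 = 17.5327
  Clothing, Store 1: 64×80/214 = 23.9252
  Clothing, Store 2: 64×78/214 = 23.3271
  Clothing, Store 3: 64×56/214 = 16.7477
  Grocery, Store 1: 83×80/214 = 31.0280
  Grocery, Store 2: 83×78/214 = 30.2523
  Grocery, Store 3: 83×56/214 = 21.7196
Contributions (O − E)²/E:
  (42 − 25.0467)²/25.0467 = 11.4751
  (15 − 24.4206)²/24.4206 = 3.6341
  (10 − 17.5327)²/17.5327 = 3.2363
  (20 − 23.9252)²/23.9252 = 0.6440
  (38 − 23.3271)²/23.3271 = 9.2294
  (6 − 16.7477)²/16.7477 = 6.8972
  (18 − 31.0280)²/31.0280 = 5.4702
  (25 − 30.2523)²/30.2523 = 0.9119
  (40 − 21.7196)²/21.7196 = 15.3858
χ² = 11.4751 + 3.6341 + 3.2363 + 0.6440 + 9.2294 + 6.8972 + 5.4702 + 0.9119 + 15.3858 = 56.88
df = (3−1)(3−1) = 4. Since 56.88 > 9.488, reject the null hypothesis of independence at α = 0.05.

56.88; reject H₀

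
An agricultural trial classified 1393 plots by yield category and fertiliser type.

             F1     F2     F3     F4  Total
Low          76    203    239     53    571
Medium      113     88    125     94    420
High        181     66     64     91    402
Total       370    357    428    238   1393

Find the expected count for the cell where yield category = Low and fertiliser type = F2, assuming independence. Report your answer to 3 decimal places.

146.337

Row total (Low) = 571; column total (F2) = 357; grand total N = 1393.
Expected count = (row total × column total) / N = 571 × 357 / 1393 = 146.337.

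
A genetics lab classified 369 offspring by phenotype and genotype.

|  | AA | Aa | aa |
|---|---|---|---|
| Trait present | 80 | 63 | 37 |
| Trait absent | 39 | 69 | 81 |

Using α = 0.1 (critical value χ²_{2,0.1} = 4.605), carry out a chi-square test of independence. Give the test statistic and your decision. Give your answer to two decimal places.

Row totals: 180, 189. Column totals: 119, 132, 118. Grand total N = 369.
Expected counts (row total × column total / N):
  Trait present, AA: 180×119/369 = 58.049
  Trait present, Aa: 180×132/369 = 64.390
  Trait present, aa: 180×118/369 = 57.561
  Trait absent, AA: 189×119/369 = 60.951
  Trait absent, Aa: 189×132/369 = 67.610
  Trait absent, aa: 189×118/369 = 60.439
Contributions (O − E)²/E:
  (80 − 58.049)²/58.049 = 8.3007
  (63 − 64.390)²/64.390 = 0.0300
  (37 − 57.561)²/57.561 = 7.3445
  (39 − 60.951)²/60.951 = 7.9055
  (69 − 67.610)²/67.610 = 0.0286
  (81 − 60.439)²/60.439 = 6.9947
χ² = 8.3007 + 0.0300 + 7.3445 + 7.9055 + 0.0286 + 6.9947 = 30.60
df = (2−1)(3−1) = 2. Since 30.60 > 4.605, reject the null hypothesis of independence at α = 0.1.

30.60; reject H₀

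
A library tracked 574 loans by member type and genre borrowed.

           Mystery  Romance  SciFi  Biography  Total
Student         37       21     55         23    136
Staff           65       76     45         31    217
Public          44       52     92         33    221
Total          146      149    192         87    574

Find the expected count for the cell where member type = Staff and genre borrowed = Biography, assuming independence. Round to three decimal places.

32.890

Row total (Staff) = 217; column total (Biography) = 87; grand total N = 574.
Expected count = (row total × column total) / N = 217 × 87 / 574 = 32.890.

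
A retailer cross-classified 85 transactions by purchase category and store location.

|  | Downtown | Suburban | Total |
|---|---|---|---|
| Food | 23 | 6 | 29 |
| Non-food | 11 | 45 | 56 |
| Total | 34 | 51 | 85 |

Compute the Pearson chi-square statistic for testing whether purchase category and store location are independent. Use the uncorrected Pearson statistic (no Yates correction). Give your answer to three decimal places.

28.342

Grand total N = 85.
Expected counts (row total × column total / N):
  Food, Downtown: 29×34/85 = 11.6000
  Food, Suburban: 29×51/85 = 17.4000
  Non-food, Downtown: 56×34/85 = 22.4000
  Non-food, Suburban: 56×51/85 = 33.6000
Contributions (O − E)²/E:
  (23 − 11.6000)²/11.6000 = 11.2034
  (6 − 17.4000)²/17.4000 = 7.4690
  (11 − 22.4000)²/22.4000 = 5.8018
  (45 − 33.6000)²/33.6000 = 3.8679
χ² = 11.2034 + 7.4690 + 5.8018 + 3.8679 = 28.342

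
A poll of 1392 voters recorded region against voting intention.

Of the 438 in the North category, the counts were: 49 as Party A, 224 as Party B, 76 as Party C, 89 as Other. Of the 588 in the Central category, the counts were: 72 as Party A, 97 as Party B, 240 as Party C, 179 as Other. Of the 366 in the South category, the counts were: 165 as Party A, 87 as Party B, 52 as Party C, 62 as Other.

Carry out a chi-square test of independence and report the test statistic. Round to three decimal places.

Row totals: 438, 588, 366. Column totals: 286, 408, 368, 330. Grand total N = 1392.
Expected counts (row total × column total / N):
  North, Party A: 438×286/1392 = 89.9914
  North, Party B: 438×408/1392 = 128.3793
  North, Party C: 438×368/1392 = 115.7931
  North, Other: 438×330/1392 = 103.8362
  Central, Party A: 588×286/1392 = 120.8103
  Central, Party B: 588×408/1392 = 172.3448
  Central, Party C: 588×368/1392 = 155.4483
  Central, Other: 588×330/1392 = 139.3966
  South, Party A: 366×286/1392 = 75.1983
  South, Party B: 366×408/1392 = 107.2759
  South, Party C: 366×368/1392 = 96.7586
  South, Other: 366×330/1392 = 86.7672
Contributions (O − E)²/E:
  (49 − 89.9914)²/89.9914 = 18.6717
  (224 − 128.3793)²/128.3793 = 71.2211
  (76 − 115.7931)²/115.7931 = 13.6752
  (89 − 103.8362)²/103.8362 = 2.1198
  (72 − 120.8103)²/120.8103 = 19.7205
  (97 − 172.3448)²/172.3448 = 32.9388
  (240 − 155.4483)²/155.4483 = 45.9895
  (179 − 139.3966)²/139.3966 = 11.2516
  (165 − 75.1983)²/75.1983 = 107.2411
  (87 − 107.2759)²/107.2759 = 3.8323
  (52 − 96.7586)²/96.7586 = 20.7044
  (62 − 86.7672)²/86.7672 = 7.0697
χ² = 18.6717 + 71.2211 + 13.6752 + 2.1198 + 19.7205 + 32.9388 + 45.9895 + 11.2516 + 107.2411 + 3.8323 + 20.7044 + 7.0697 = 354.436

354.436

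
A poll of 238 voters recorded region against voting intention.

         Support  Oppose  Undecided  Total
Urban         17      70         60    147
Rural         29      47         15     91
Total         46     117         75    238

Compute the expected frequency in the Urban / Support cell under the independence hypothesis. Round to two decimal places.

28.41

Row total (Urban) = 147; column total (Support) = 46; grand total N = 238.
Expected count = (row total × column total) / N = 147 × 46 / 238 = 28.41.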